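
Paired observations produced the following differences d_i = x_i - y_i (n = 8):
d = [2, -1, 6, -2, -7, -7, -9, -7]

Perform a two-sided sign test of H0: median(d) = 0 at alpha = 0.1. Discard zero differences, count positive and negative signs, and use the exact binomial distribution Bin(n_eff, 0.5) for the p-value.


Step 1: Discard zero differences. Original n = 8; n_eff = number of nonzero differences = 8.
Nonzero differences (with sign): +2, -1, +6, -2, -7, -7, -9, -7
Step 2: Count signs: positive = 2, negative = 6.
Step 3: Under H0: P(positive) = 0.5, so the number of positives S ~ Bin(8, 0.5).
Step 4: Two-sided exact p-value = sum of Bin(8,0.5) probabilities at or below the observed probability = 0.289062.
Step 5: alpha = 0.1. fail to reject H0.

n_eff = 8, pos = 2, neg = 6, p = 0.289062, fail to reject H0.


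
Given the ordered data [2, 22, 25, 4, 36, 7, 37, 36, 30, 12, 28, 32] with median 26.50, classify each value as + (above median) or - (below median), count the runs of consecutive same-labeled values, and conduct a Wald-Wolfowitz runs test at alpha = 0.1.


Step 1: Compute median = 26.50; label A = above, B = below.
Labels in order: BBBBABAAABAA  (n_A = 6, n_B = 6)
Step 2: Count runs R = 6.
Step 3: Under H0 (random ordering), E[R] = 2*n_A*n_B/(n_A+n_B) + 1 = 2*6*6/12 + 1 = 7.0000.
        Var[R] = 2*n_A*n_B*(2*n_A*n_B - n_A - n_B) / ((n_A+n_B)^2 * (n_A+n_B-1)) = 4320/1584 = 2.7273.
        SD[R] = 1.6514.
Step 4: Continuity-corrected z = (R + 0.5 - E[R]) / SD[R] = (6 + 0.5 - 7.0000) / 1.6514 = -0.3028.
Step 5: Two-sided p-value via normal approximation = 2*(1 - Phi(|z|)) = 0.762069.
Step 6: alpha = 0.1. fail to reject H0.

R = 6, z = -0.3028, p = 0.762069, fail to reject H0.


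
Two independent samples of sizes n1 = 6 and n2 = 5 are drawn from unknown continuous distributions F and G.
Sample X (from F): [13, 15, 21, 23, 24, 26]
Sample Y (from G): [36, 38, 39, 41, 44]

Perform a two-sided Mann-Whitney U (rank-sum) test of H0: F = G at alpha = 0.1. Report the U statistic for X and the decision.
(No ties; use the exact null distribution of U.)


Step 1: Combine and sort all 11 observations; assign midranks.
sorted (value, group): (13,X), (15,X), (21,X), (23,X), (24,X), (26,X), (36,Y), (38,Y), (39,Y), (41,Y), (44,Y)
ranks: 13->1, 15->2, 21->3, 23->4, 24->5, 26->6, 36->7, 38->8, 39->9, 41->10, 44->11
Step 2: Rank sum for X: R1 = 1 + 2 + 3 + 4 + 5 + 6 = 21.
Step 3: U_X = R1 - n1(n1+1)/2 = 21 - 6*7/2 = 21 - 21 = 0.
       U_Y = n1*n2 - U_X = 30 - 0 = 30.
Step 4: No ties, so the exact null distribution of U (based on enumerating the C(11,6) = 462 equally likely rank assignments) gives the two-sided p-value.
Step 5: p-value = 0.004329; compare to alpha = 0.1. reject H0.

U_X = 0, p = 0.004329, reject H0 at alpha = 0.1.


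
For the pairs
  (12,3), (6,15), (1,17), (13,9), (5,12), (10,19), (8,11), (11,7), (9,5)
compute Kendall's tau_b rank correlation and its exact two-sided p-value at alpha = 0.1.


Step 1: Enumerate the 36 unordered pairs (i,j) with i<j and classify each by sign(x_j-x_i) * sign(y_j-y_i).
  (1,2):dx=-6,dy=+12->D; (1,3):dx=-11,dy=+14->D; (1,4):dx=+1,dy=+6->C; (1,5):dx=-7,dy=+9->D
  (1,6):dx=-2,dy=+16->D; (1,7):dx=-4,dy=+8->D; (1,8):dx=-1,dy=+4->D; (1,9):dx=-3,dy=+2->D
  (2,3):dx=-5,dy=+2->D; (2,4):dx=+7,dy=-6->D; (2,5):dx=-1,dy=-3->C; (2,6):dx=+4,dy=+4->C
  (2,7):dx=+2,dy=-4->D; (2,8):dx=+5,dy=-8->D; (2,9):dx=+3,dy=-10->D; (3,4):dx=+12,dy=-8->D
  (3,5):dx=+4,dy=-5->D; (3,6):dx=+9,dy=+2->C; (3,7):dx=+7,dy=-6->D; (3,8):dx=+10,dy=-10->D
  (3,9):dx=+8,dy=-12->D; (4,5):dx=-8,dy=+3->D; (4,6):dx=-3,dy=+10->D; (4,7):dx=-5,dy=+2->D
  (4,8):dx=-2,dy=-2->C; (4,9):dx=-4,dy=-4->C; (5,6):dx=+5,dy=+7->C; (5,7):dx=+3,dy=-1->D
  (5,8):dx=+6,dy=-5->D; (5,9):dx=+4,dy=-7->D; (6,7):dx=-2,dy=-8->C; (6,8):dx=+1,dy=-12->D
  (6,9):dx=-1,dy=-14->C; (7,8):dx=+3,dy=-4->D; (7,9):dx=+1,dy=-6->D; (8,9):dx=-2,dy=-2->C
Step 2: C = 10, D = 26, total pairs = 36.
Step 3: tau = (C - D)/(n(n-1)/2) = (10 - 26)/36 = -0.444444.
Step 4: Exact two-sided p-value (enumerate n! = 362880 permutations of y under H0): p = 0.119439.
Step 5: alpha = 0.1. fail to reject H0.

tau_b = -0.4444 (C=10, D=26), p = 0.119439, fail to reject H0.


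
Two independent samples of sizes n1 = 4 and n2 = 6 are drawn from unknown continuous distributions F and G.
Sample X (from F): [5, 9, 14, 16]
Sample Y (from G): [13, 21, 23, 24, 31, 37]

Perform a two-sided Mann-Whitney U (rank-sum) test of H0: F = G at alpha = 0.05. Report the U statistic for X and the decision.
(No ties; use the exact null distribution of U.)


Step 1: Combine and sort all 10 observations; assign midranks.
sorted (value, group): (5,X), (9,X), (13,Y), (14,X), (16,X), (21,Y), (23,Y), (24,Y), (31,Y), (37,Y)
ranks: 5->1, 9->2, 13->3, 14->4, 16->5, 21->6, 23->7, 24->8, 31->9, 37->10
Step 2: Rank sum for X: R1 = 1 + 2 + 4 + 5 = 12.
Step 3: U_X = R1 - n1(n1+1)/2 = 12 - 4*5/2 = 12 - 10 = 2.
       U_Y = n1*n2 - U_X = 24 - 2 = 22.
Step 4: No ties, so the exact null distribution of U (based on enumerating the C(10,4) = 210 equally likely rank assignments) gives the two-sided p-value.
Step 5: p-value = 0.038095; compare to alpha = 0.05. reject H0.

U_X = 2, p = 0.038095, reject H0 at alpha = 0.05.


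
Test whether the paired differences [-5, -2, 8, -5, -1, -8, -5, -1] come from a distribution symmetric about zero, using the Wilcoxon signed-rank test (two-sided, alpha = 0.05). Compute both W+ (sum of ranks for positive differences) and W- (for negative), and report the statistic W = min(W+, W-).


Step 1: Drop any zero differences (none here) and take |d_i|.
|d| = [5, 2, 8, 5, 1, 8, 5, 1]
Step 2: Midrank |d_i| (ties get averaged ranks).
ranks: |5|->5, |2|->3, |8|->7.5, |5|->5, |1|->1.5, |8|->7.5, |5|->5, |1|->1.5
Step 3: Attach original signs; sum ranks with positive sign and with negative sign.
W+ = 7.5 = 7.5
W- = 5 + 3 + 5 + 1.5 + 7.5 + 5 + 1.5 = 28.5
(Check: W+ + W- = 36 should equal n(n+1)/2 = 36.)
Step 4: Test statistic W = min(W+, W-) = 7.5.
Step 5: Ties in |d|, so use the tie-corrected normal approximation.
        E[W] = n(n+1)/4 = 8*9/4 = 18.
        Tie groups: |d|=1 (t=2), |d|=5 (t=3), |d|=8 (t=2); sum(t^3 - t) = 36.
        Var[W] = n(n+1)(2n+1)/24 - sum(t^3-t)/48 = 1224/24 - 36/48 = 50.25.
        z = (W - E[W]) / sqrt(Var[W]) = (7.5 - 18) / 7.0887 = -1.4812.
        Two-sided p = 2*Phi(z) = 0.138546.
Step 6: alpha = 0.05. fail to reject H0.

W+ = 7.5, W- = 28.5, W = min = 7.5, p = 0.138546, fail to reject H0.


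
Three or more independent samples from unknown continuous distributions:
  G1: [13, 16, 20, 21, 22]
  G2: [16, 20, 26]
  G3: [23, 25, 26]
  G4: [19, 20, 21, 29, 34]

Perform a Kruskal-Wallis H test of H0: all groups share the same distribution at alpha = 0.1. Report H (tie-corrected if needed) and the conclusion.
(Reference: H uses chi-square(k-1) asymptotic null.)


Step 1: Combine all N = 16 observations and assign midranks.
sorted (value, group, rank): (13,G1,1), (16,G1,2.5), (16,G2,2.5), (19,G4,4), (20,G1,6), (20,G2,6), (20,G4,6), (21,G1,8.5), (21,G4,8.5), (22,G1,10), (23,G3,11), (25,G3,12), (26,G2,13.5), (26,G3,13.5), (29,G4,15), (34,G4,16)
Step 2: Sum ranks within each group.
R_1 = 28 (n_1 = 5)
R_2 = 22 (n_2 = 3)
R_3 = 36.5 (n_3 = 3)
R_4 = 49.5 (n_4 = 5)
Step 3: H = 12/(N(N+1)) * sum(R_i^2/n_i) - 3(N+1)
     = 12/(16*17) * (28^2/5 + 22^2/3 + 36.5^2/3 + 49.5^2/5) - 3*17
     = 0.044118 * 1252.27 - 51
     = 4.247059.
Step 4: Ties present; correction factor C = 1 - 42/(16^3 - 16) = 0.989706. Corrected H = 4.247059 / 0.989706 = 4.291233.
Step 5: Under H0, H ~ chi^2(3); p-value = 0.231685.
Step 6: alpha = 0.1. fail to reject H0.

H = 4.2912, df = 3, p = 0.231685, fail to reject H0.


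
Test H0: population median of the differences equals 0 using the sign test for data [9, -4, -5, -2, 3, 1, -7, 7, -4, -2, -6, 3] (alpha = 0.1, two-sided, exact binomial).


Step 1: Discard zero differences. Original n = 12; n_eff = number of nonzero differences = 12.
Nonzero differences (with sign): +9, -4, -5, -2, +3, +1, -7, +7, -4, -2, -6, +3
Step 2: Count signs: positive = 5, negative = 7.
Step 3: Under H0: P(positive) = 0.5, so the number of positives S ~ Bin(12, 0.5).
Step 4: Two-sided exact p-value = sum of Bin(12,0.5) probabilities at or below the observed probability = 0.774414.
Step 5: alpha = 0.1. fail to reject H0.

n_eff = 12, pos = 5, neg = 7, p = 0.774414, fail to reject H0.


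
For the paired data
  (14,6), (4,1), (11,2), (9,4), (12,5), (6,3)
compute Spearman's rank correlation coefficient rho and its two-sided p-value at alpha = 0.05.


Step 1: Rank x and y separately (midranks; no ties here).
rank(x): 14->6, 4->1, 11->4, 9->3, 12->5, 6->2
rank(y): 6->6, 1->1, 2->2, 4->4, 5->5, 3->3
Step 2: d_i = R_x(i) - R_y(i); compute d_i^2.
  (6-6)^2=0, (1-1)^2=0, (4-2)^2=4, (3-4)^2=1, (5-5)^2=0, (2-3)^2=1
sum(d^2) = 6.
Step 3: rho = 1 - 6*6 / (6*(6^2 - 1)) = 1 - 36/210 = 0.828571.
Step 4: Under H0, t = rho * sqrt((n-2)/(1-rho^2)) = 2.9598 ~ t(4).
Step 5: Two-sided p-value from the t-distribution with 4 df = 0.041563.
Step 6: alpha = 0.05. reject H0.

rho = 0.8286, p = 0.041563, reject H0 at alpha = 0.05.


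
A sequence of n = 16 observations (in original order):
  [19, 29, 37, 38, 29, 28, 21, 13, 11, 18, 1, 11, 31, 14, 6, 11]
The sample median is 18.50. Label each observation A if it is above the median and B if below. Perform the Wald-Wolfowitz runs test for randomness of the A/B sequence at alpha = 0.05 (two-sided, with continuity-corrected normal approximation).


Step 1: Compute median = 18.50; label A = above, B = below.
Labels in order: AAAAAAABBBBBABBB  (n_A = 8, n_B = 8)
Step 2: Count runs R = 4.
Step 3: Under H0 (random ordering), E[R] = 2*n_A*n_B/(n_A+n_B) + 1 = 2*8*8/16 + 1 = 9.0000.
        Var[R] = 2*n_A*n_B*(2*n_A*n_B - n_A - n_B) / ((n_A+n_B)^2 * (n_A+n_B-1)) = 14336/3840 = 3.7333.
        SD[R] = 1.9322.
Step 4: Continuity-corrected z = (R + 0.5 - E[R]) / SD[R] = (4 + 0.5 - 9.0000) / 1.9322 = -2.3290.
Step 5: Two-sided p-value via normal approximation = 2*(1 - Phi(|z|)) = 0.019861.
Step 6: alpha = 0.05. reject H0.

R = 4, z = -2.3290, p = 0.019861, reject H0.


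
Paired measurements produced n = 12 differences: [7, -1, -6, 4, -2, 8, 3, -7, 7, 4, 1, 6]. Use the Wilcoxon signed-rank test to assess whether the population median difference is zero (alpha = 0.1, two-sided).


Step 1: Drop any zero differences (none here) and take |d_i|.
|d| = [7, 1, 6, 4, 2, 8, 3, 7, 7, 4, 1, 6]
Step 2: Midrank |d_i| (ties get averaged ranks).
ranks: |7|->10, |1|->1.5, |6|->7.5, |4|->5.5, |2|->3, |8|->12, |3|->4, |7|->10, |7|->10, |4|->5.5, |1|->1.5, |6|->7.5
Step 3: Attach original signs; sum ranks with positive sign and with negative sign.
W+ = 10 + 5.5 + 12 + 4 + 10 + 5.5 + 1.5 + 7.5 = 56
W- = 1.5 + 7.5 + 3 + 10 = 22
(Check: W+ + W- = 78 should equal n(n+1)/2 = 78.)
Step 4: Test statistic W = min(W+, W-) = 22.
Step 5: Ties in |d|, so use the tie-corrected normal approximation.
        E[W] = n(n+1)/4 = 12*13/4 = 39.
        Tie groups: |d|=1 (t=2), |d|=4 (t=2), |d|=6 (t=2), |d|=7 (t=3); sum(t^3 - t) = 42.
        Var[W] = n(n+1)(2n+1)/24 - sum(t^3-t)/48 = 3900/24 - 42/48 = 161.625.
        z = (W - E[W]) / sqrt(Var[W]) = (22 - 39) / 12.7132 = -1.3372.
        Two-sided p = 2*Phi(z) = 0.181159.
Step 6: alpha = 0.1. fail to reject H0.

W+ = 56, W- = 22, W = min = 22, p = 0.181159, fail to reject H0.


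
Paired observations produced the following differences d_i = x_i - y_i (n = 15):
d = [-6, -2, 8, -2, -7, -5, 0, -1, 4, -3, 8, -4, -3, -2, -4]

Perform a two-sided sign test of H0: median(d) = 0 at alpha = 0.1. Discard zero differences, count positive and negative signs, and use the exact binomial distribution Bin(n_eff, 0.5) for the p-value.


Step 1: Discard zero differences. Original n = 15; n_eff = number of nonzero differences = 14.
Nonzero differences (with sign): -6, -2, +8, -2, -7, -5, -1, +4, -3, +8, -4, -3, -2, -4
Step 2: Count signs: positive = 3, negative = 11.
Step 3: Under H0: P(positive) = 0.5, so the number of positives S ~ Bin(14, 0.5).
Step 4: Two-sided exact p-value = sum of Bin(14,0.5) probabilities at or below the observed probability = 0.057373.
Step 5: alpha = 0.1. reject H0.

n_eff = 14, pos = 3, neg = 11, p = 0.057373, reject H0.


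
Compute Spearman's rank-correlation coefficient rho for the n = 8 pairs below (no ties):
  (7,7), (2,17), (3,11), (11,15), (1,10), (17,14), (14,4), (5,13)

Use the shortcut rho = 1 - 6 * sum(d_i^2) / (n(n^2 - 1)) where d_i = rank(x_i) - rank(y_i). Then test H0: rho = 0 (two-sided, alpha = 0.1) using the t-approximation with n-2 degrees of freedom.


Step 1: Rank x and y separately (midranks; no ties here).
rank(x): 7->5, 2->2, 3->3, 11->6, 1->1, 17->8, 14->7, 5->4
rank(y): 7->2, 17->8, 11->4, 15->7, 10->3, 14->6, 4->1, 13->5
Step 2: d_i = R_x(i) - R_y(i); compute d_i^2.
  (5-2)^2=9, (2-8)^2=36, (3-4)^2=1, (6-7)^2=1, (1-3)^2=4, (8-6)^2=4, (7-1)^2=36, (4-5)^2=1
sum(d^2) = 92.
Step 3: rho = 1 - 6*92 / (8*(8^2 - 1)) = 1 - 552/504 = -0.095238.
Step 4: Under H0, t = rho * sqrt((n-2)/(1-rho^2)) = -0.2343 ~ t(6).
Step 5: Two-sided p-value from the t-distribution with 6 df = 0.822505.
Step 6: alpha = 0.1. fail to reject H0.

rho = -0.0952, p = 0.822505, fail to reject H0 at alpha = 0.1.


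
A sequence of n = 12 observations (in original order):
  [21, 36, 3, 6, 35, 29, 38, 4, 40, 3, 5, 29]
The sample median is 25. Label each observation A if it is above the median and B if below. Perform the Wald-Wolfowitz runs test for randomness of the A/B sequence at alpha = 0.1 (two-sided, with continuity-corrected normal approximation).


Step 1: Compute median = 25; label A = above, B = below.
Labels in order: BABBAAABABBA  (n_A = 6, n_B = 6)
Step 2: Count runs R = 8.
Step 3: Under H0 (random ordering), E[R] = 2*n_A*n_B/(n_A+n_B) + 1 = 2*6*6/12 + 1 = 7.0000.
        Var[R] = 2*n_A*n_B*(2*n_A*n_B - n_A - n_B) / ((n_A+n_B)^2 * (n_A+n_B-1)) = 4320/1584 = 2.7273.
        SD[R] = 1.6514.
Step 4: Continuity-corrected z = (R - 0.5 - E[R]) / SD[R] = (8 - 0.5 - 7.0000) / 1.6514 = 0.3028.
Step 5: Two-sided p-value via normal approximation = 2*(1 - Phi(|z|)) = 0.762069.
Step 6: alpha = 0.1. fail to reject H0.

R = 8, z = 0.3028, p = 0.762069, fail to reject H0.


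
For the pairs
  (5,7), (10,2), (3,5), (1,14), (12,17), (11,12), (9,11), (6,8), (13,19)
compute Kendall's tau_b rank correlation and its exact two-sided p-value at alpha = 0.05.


Step 1: Enumerate the 36 unordered pairs (i,j) with i<j and classify each by sign(x_j-x_i) * sign(y_j-y_i).
  (1,2):dx=+5,dy=-5->D; (1,3):dx=-2,dy=-2->C; (1,4):dx=-4,dy=+7->D; (1,5):dx=+7,dy=+10->C
  (1,6):dx=+6,dy=+5->C; (1,7):dx=+4,dy=+4->C; (1,8):dx=+1,dy=+1->C; (1,9):dx=+8,dy=+12->C
  (2,3):dx=-7,dy=+3->D; (2,4):dx=-9,dy=+12->D; (2,5):dx=+2,dy=+15->C; (2,6):dx=+1,dy=+10->C
  (2,7):dx=-1,dy=+9->D; (2,8):dx=-4,dy=+6->D; (2,9):dx=+3,dy=+17->C; (3,4):dx=-2,dy=+9->D
  (3,5):dx=+9,dy=+12->C; (3,6):dx=+8,dy=+7->C; (3,7):dx=+6,dy=+6->C; (3,8):dx=+3,dy=+3->C
  (3,9):dx=+10,dy=+14->C; (4,5):dx=+11,dy=+3->C; (4,6):dx=+10,dy=-2->D; (4,7):dx=+8,dy=-3->D
  (4,8):dx=+5,dy=-6->D; (4,9):dx=+12,dy=+5->C; (5,6):dx=-1,dy=-5->C; (5,7):dx=-3,dy=-6->C
  (5,8):dx=-6,dy=-9->C; (5,9):dx=+1,dy=+2->C; (6,7):dx=-2,dy=-1->C; (6,8):dx=-5,dy=-4->C
  (6,9):dx=+2,dy=+7->C; (7,8):dx=-3,dy=-3->C; (7,9):dx=+4,dy=+8->C; (8,9):dx=+7,dy=+11->C
Step 2: C = 26, D = 10, total pairs = 36.
Step 3: tau = (C - D)/(n(n-1)/2) = (26 - 10)/36 = 0.444444.
Step 4: Exact two-sided p-value (enumerate n! = 362880 permutations of y under H0): p = 0.119439.
Step 5: alpha = 0.05. fail to reject H0.

tau_b = 0.4444 (C=26, D=10), p = 0.119439, fail to reject H0.


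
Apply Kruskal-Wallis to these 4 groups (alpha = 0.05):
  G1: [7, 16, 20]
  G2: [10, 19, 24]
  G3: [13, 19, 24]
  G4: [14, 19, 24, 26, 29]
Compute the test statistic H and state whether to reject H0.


Step 1: Combine all N = 14 observations and assign midranks.
sorted (value, group, rank): (7,G1,1), (10,G2,2), (13,G3,3), (14,G4,4), (16,G1,5), (19,G2,7), (19,G3,7), (19,G4,7), (20,G1,9), (24,G2,11), (24,G3,11), (24,G4,11), (26,G4,13), (29,G4,14)
Step 2: Sum ranks within each group.
R_1 = 15 (n_1 = 3)
R_2 = 20 (n_2 = 3)
R_3 = 21 (n_3 = 3)
R_4 = 49 (n_4 = 5)
Step 3: H = 12/(N(N+1)) * sum(R_i^2/n_i) - 3(N+1)
     = 12/(14*15) * (15^2/3 + 20^2/3 + 21^2/3 + 49^2/5) - 3*15
     = 0.057143 * 835.533 - 45
     = 2.744762.
Step 4: Ties present; correction factor C = 1 - 48/(14^3 - 14) = 0.982418. Corrected H = 2.744762 / 0.982418 = 2.793885.
Step 5: Under H0, H ~ chi^2(3); p-value = 0.424508.
Step 6: alpha = 0.05. fail to reject H0.

H = 2.7939, df = 3, p = 0.424508, fail to reject H0.


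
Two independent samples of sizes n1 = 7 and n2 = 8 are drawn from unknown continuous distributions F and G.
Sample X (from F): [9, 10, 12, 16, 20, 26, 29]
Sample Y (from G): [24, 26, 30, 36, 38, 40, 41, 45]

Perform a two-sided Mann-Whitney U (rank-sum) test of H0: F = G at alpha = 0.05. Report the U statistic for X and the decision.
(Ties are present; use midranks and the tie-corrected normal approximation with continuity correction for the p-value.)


Step 1: Combine and sort all 15 observations; assign midranks.
sorted (value, group): (9,X), (10,X), (12,X), (16,X), (20,X), (24,Y), (26,X), (26,Y), (29,X), (30,Y), (36,Y), (38,Y), (40,Y), (41,Y), (45,Y)
ranks: 9->1, 10->2, 12->3, 16->4, 20->5, 24->6, 26->7.5, 26->7.5, 29->9, 30->10, 36->11, 38->12, 40->13, 41->14, 45->15
Step 2: Rank sum for X: R1 = 1 + 2 + 3 + 4 + 5 + 7.5 + 9 = 31.5.
Step 3: U_X = R1 - n1(n1+1)/2 = 31.5 - 7*8/2 = 31.5 - 28 = 3.5.
       U_Y = n1*n2 - U_X = 56 - 3.5 = 52.5.
Step 4: Ties are present, so use the tie-corrected normal approximation (with continuity correction) for the p-value.
Step 5: p-value = 0.005437; compare to alpha = 0.05. reject H0.

U_X = 3.5, p = 0.005437, reject H0 at alpha = 0.05.


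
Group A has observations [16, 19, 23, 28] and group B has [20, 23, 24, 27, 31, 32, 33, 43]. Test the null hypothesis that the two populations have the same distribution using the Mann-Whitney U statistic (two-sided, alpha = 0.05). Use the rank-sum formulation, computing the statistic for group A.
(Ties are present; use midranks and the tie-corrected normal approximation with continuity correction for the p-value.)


Step 1: Combine and sort all 12 observations; assign midranks.
sorted (value, group): (16,X), (19,X), (20,Y), (23,X), (23,Y), (24,Y), (27,Y), (28,X), (31,Y), (32,Y), (33,Y), (43,Y)
ranks: 16->1, 19->2, 20->3, 23->4.5, 23->4.5, 24->6, 27->7, 28->8, 31->9, 32->10, 33->11, 43->12
Step 2: Rank sum for X: R1 = 1 + 2 + 4.5 + 8 = 15.5.
Step 3: U_X = R1 - n1(n1+1)/2 = 15.5 - 4*5/2 = 15.5 - 10 = 5.5.
       U_Y = n1*n2 - U_X = 32 - 5.5 = 26.5.
Step 4: Ties are present, so use the tie-corrected normal approximation (with continuity correction) for the p-value.
Step 5: p-value = 0.088869; compare to alpha = 0.05. fail to reject H0.

U_X = 5.5, p = 0.088869, fail to reject H0 at alpha = 0.05.


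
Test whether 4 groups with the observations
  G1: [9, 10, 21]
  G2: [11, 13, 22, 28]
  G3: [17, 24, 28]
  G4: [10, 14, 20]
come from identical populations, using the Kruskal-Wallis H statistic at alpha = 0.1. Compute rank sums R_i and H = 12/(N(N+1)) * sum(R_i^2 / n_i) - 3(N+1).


Step 1: Combine all N = 13 observations and assign midranks.
sorted (value, group, rank): (9,G1,1), (10,G1,2.5), (10,G4,2.5), (11,G2,4), (13,G2,5), (14,G4,6), (17,G3,7), (20,G4,8), (21,G1,9), (22,G2,10), (24,G3,11), (28,G2,12.5), (28,G3,12.5)
Step 2: Sum ranks within each group.
R_1 = 12.5 (n_1 = 3)
R_2 = 31.5 (n_2 = 4)
R_3 = 30.5 (n_3 = 3)
R_4 = 16.5 (n_4 = 3)
Step 3: H = 12/(N(N+1)) * sum(R_i^2/n_i) - 3(N+1)
     = 12/(13*14) * (12.5^2/3 + 31.5^2/4 + 30.5^2/3 + 16.5^2/3) - 3*14
     = 0.065934 * 700.979 - 42
     = 4.218407.
Step 4: Ties present; correction factor C = 1 - 12/(13^3 - 13) = 0.994505. Corrected H = 4.218407 / 0.994505 = 4.241713.
Step 5: Under H0, H ~ chi^2(3); p-value = 0.236519.
Step 6: alpha = 0.1. fail to reject H0.

H = 4.2417, df = 3, p = 0.236519, fail to reject H0.


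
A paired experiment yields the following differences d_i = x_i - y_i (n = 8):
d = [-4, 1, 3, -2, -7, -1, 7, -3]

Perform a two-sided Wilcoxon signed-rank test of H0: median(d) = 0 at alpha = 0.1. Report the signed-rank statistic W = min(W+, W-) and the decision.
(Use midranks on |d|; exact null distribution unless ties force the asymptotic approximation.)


Step 1: Drop any zero differences (none here) and take |d_i|.
|d| = [4, 1, 3, 2, 7, 1, 7, 3]
Step 2: Midrank |d_i| (ties get averaged ranks).
ranks: |4|->6, |1|->1.5, |3|->4.5, |2|->3, |7|->7.5, |1|->1.5, |7|->7.5, |3|->4.5
Step 3: Attach original signs; sum ranks with positive sign and with negative sign.
W+ = 1.5 + 4.5 + 7.5 = 13.5
W- = 6 + 3 + 7.5 + 1.5 + 4.5 = 22.5
(Check: W+ + W- = 36 should equal n(n+1)/2 = 36.)
Step 4: Test statistic W = min(W+, W-) = 13.5.
Step 5: Ties in |d|, so use the tie-corrected normal approximation.
        E[W] = n(n+1)/4 = 8*9/4 = 18.
        Tie groups: |d|=1 (t=2), |d|=3 (t=2), |d|=7 (t=2); sum(t^3 - t) = 18.
        Var[W] = n(n+1)(2n+1)/24 - sum(t^3-t)/48 = 1224/24 - 18/48 = 50.625.
        z = (W - E[W]) / sqrt(Var[W]) = (13.5 - 18) / 7.1151 = -0.6325.
        Two-sided p = 2*Phi(z) = 0.527089.
Step 6: alpha = 0.1. fail to reject H0.

W+ = 13.5, W- = 22.5, W = min = 13.5, p = 0.527089, fail to reject H0.


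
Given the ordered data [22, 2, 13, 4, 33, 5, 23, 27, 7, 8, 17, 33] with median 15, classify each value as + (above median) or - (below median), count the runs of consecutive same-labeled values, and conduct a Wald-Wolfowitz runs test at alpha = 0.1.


Step 1: Compute median = 15; label A = above, B = below.
Labels in order: ABBBABAABBAA  (n_A = 6, n_B = 6)
Step 2: Count runs R = 7.
Step 3: Under H0 (random ordering), E[R] = 2*n_A*n_B/(n_A+n_B) + 1 = 2*6*6/12 + 1 = 7.0000.
        Var[R] = 2*n_A*n_B*(2*n_A*n_B - n_A - n_B) / ((n_A+n_B)^2 * (n_A+n_B-1)) = 4320/1584 = 2.7273.
        SD[R] = 1.6514.
Step 4: R = E[R], so z = 0 with no continuity correction.
Step 5: Two-sided p-value via normal approximation = 2*(1 - Phi(|z|)) = 1.000000.
Step 6: alpha = 0.1. fail to reject H0.

R = 7, z = 0.0000, p = 1.000000, fail to reject H0.


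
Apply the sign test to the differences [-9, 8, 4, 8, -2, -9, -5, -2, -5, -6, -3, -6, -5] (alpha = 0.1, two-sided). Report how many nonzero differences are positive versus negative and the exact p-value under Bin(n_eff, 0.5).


Step 1: Discard zero differences. Original n = 13; n_eff = number of nonzero differences = 13.
Nonzero differences (with sign): -9, +8, +4, +8, -2, -9, -5, -2, -5, -6, -3, -6, -5
Step 2: Count signs: positive = 3, negative = 10.
Step 3: Under H0: P(positive) = 0.5, so the number of positives S ~ Bin(13, 0.5).
Step 4: Two-sided exact p-value = sum of Bin(13,0.5) probabilities at or below the observed probability = 0.092285.
Step 5: alpha = 0.1. reject H0.

n_eff = 13, pos = 3, neg = 10, p = 0.092285, reject H0.


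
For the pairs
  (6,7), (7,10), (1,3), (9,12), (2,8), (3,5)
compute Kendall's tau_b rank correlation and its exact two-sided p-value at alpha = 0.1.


Step 1: Enumerate the 15 unordered pairs (i,j) with i<j and classify each by sign(x_j-x_i) * sign(y_j-y_i).
  (1,2):dx=+1,dy=+3->C; (1,3):dx=-5,dy=-4->C; (1,4):dx=+3,dy=+5->C; (1,5):dx=-4,dy=+1->D
  (1,6):dx=-3,dy=-2->C; (2,3):dx=-6,dy=-7->C; (2,4):dx=+2,dy=+2->C; (2,5):dx=-5,dy=-2->C
  (2,6):dx=-4,dy=-5->C; (3,4):dx=+8,dy=+9->C; (3,5):dx=+1,dy=+5->C; (3,6):dx=+2,dy=+2->C
  (4,5):dx=-7,dy=-4->C; (4,6):dx=-6,dy=-7->C; (5,6):dx=+1,dy=-3->D
Step 2: C = 13, D = 2, total pairs = 15.
Step 3: tau = (C - D)/(n(n-1)/2) = (13 - 2)/15 = 0.733333.
Step 4: Exact two-sided p-value (enumerate n! = 720 permutations of y under H0): p = 0.055556.
Step 5: alpha = 0.1. reject H0.

tau_b = 0.7333 (C=13, D=2), p = 0.055556, reject H0.


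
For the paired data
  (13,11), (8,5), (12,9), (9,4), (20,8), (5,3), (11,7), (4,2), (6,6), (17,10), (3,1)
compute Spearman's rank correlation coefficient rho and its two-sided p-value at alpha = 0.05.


Step 1: Rank x and y separately (midranks; no ties here).
rank(x): 13->9, 8->5, 12->8, 9->6, 20->11, 5->3, 11->7, 4->2, 6->4, 17->10, 3->1
rank(y): 11->11, 5->5, 9->9, 4->4, 8->8, 3->3, 7->7, 2->2, 6->6, 10->10, 1->1
Step 2: d_i = R_x(i) - R_y(i); compute d_i^2.
  (9-11)^2=4, (5-5)^2=0, (8-9)^2=1, (6-4)^2=4, (11-8)^2=9, (3-3)^2=0, (7-7)^2=0, (2-2)^2=0, (4-6)^2=4, (10-10)^2=0, (1-1)^2=0
sum(d^2) = 22.
Step 3: rho = 1 - 6*22 / (11*(11^2 - 1)) = 1 - 132/1320 = 0.900000.
Step 4: Under H0, t = rho * sqrt((n-2)/(1-rho^2)) = 6.1942 ~ t(9).
Step 5: Two-sided p-value from the t-distribution with 9 df = 0.000160.
Step 6: alpha = 0.05. reject H0.

rho = 0.9000, p = 0.000160, reject H0 at alpha = 0.05.


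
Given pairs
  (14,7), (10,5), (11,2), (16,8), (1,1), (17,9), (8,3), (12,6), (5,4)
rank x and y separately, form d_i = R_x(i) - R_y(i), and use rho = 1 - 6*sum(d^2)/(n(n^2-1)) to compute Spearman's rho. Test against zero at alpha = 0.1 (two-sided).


Step 1: Rank x and y separately (midranks; no ties here).
rank(x): 14->7, 10->4, 11->5, 16->8, 1->1, 17->9, 8->3, 12->6, 5->2
rank(y): 7->7, 5->5, 2->2, 8->8, 1->1, 9->9, 3->3, 6->6, 4->4
Step 2: d_i = R_x(i) - R_y(i); compute d_i^2.
  (7-7)^2=0, (4-5)^2=1, (5-2)^2=9, (8-8)^2=0, (1-1)^2=0, (9-9)^2=0, (3-3)^2=0, (6-6)^2=0, (2-4)^2=4
sum(d^2) = 14.
Step 3: rho = 1 - 6*14 / (9*(9^2 - 1)) = 1 - 84/720 = 0.883333.
Step 4: Under H0, t = rho * sqrt((n-2)/(1-rho^2)) = 4.9858 ~ t(7).
Step 5: Two-sided p-value from the t-distribution with 7 df = 0.001591.
Step 6: alpha = 0.1. reject H0.

rho = 0.8833, p = 0.001591, reject H0 at alpha = 0.1.


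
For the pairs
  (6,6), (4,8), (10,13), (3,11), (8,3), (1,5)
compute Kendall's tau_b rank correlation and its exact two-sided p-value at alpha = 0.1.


Step 1: Enumerate the 15 unordered pairs (i,j) with i<j and classify each by sign(x_j-x_i) * sign(y_j-y_i).
  (1,2):dx=-2,dy=+2->D; (1,3):dx=+4,dy=+7->C; (1,4):dx=-3,dy=+5->D; (1,5):dx=+2,dy=-3->D
  (1,6):dx=-5,dy=-1->C; (2,3):dx=+6,dy=+5->C; (2,4):dx=-1,dy=+3->D; (2,5):dx=+4,dy=-5->D
  (2,6):dx=-3,dy=-3->C; (3,4):dx=-7,dy=-2->C; (3,5):dx=-2,dy=-10->C; (3,6):dx=-9,dy=-8->C
  (4,5):dx=+5,dy=-8->D; (4,6):dx=-2,dy=-6->C; (5,6):dx=-7,dy=+2->D
Step 2: C = 8, D = 7, total pairs = 15.
Step 3: tau = (C - D)/(n(n-1)/2) = (8 - 7)/15 = 0.066667.
Step 4: Exact two-sided p-value (enumerate n! = 720 permutations of y under H0): p = 1.000000.
Step 5: alpha = 0.1. fail to reject H0.

tau_b = 0.0667 (C=8, D=7), p = 1.000000, fail to reject H0.


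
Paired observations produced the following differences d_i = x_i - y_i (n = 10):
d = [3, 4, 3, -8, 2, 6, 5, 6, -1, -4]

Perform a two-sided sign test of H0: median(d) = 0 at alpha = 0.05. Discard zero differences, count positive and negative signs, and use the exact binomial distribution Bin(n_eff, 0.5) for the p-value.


Step 1: Discard zero differences. Original n = 10; n_eff = number of nonzero differences = 10.
Nonzero differences (with sign): +3, +4, +3, -8, +2, +6, +5, +6, -1, -4
Step 2: Count signs: positive = 7, negative = 3.
Step 3: Under H0: P(positive) = 0.5, so the number of positives S ~ Bin(10, 0.5).
Step 4: Two-sided exact p-value = sum of Bin(10,0.5) probabilities at or below the observed probability = 0.343750.
Step 5: alpha = 0.05. fail to reject H0.

n_eff = 10, pos = 7, neg = 3, p = 0.343750, fail to reject H0.


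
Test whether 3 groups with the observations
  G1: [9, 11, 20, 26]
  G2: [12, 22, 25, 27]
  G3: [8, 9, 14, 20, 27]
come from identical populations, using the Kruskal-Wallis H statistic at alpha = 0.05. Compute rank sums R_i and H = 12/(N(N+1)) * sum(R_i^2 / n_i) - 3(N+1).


Step 1: Combine all N = 13 observations and assign midranks.
sorted (value, group, rank): (8,G3,1), (9,G1,2.5), (9,G3,2.5), (11,G1,4), (12,G2,5), (14,G3,6), (20,G1,7.5), (20,G3,7.5), (22,G2,9), (25,G2,10), (26,G1,11), (27,G2,12.5), (27,G3,12.5)
Step 2: Sum ranks within each group.
R_1 = 25 (n_1 = 4)
R_2 = 36.5 (n_2 = 4)
R_3 = 29.5 (n_3 = 5)
Step 3: H = 12/(N(N+1)) * sum(R_i^2/n_i) - 3(N+1)
     = 12/(13*14) * (25^2/4 + 36.5^2/4 + 29.5^2/5) - 3*14
     = 0.065934 * 663.362 - 42
     = 1.738187.
Step 4: Ties present; correction factor C = 1 - 18/(13^3 - 13) = 0.991758. Corrected H = 1.738187 / 0.991758 = 1.752632.
Step 5: Under H0, H ~ chi^2(2); p-value = 0.416314.
Step 6: alpha = 0.05. fail to reject H0.

H = 1.7526, df = 2, p = 0.416314, fail to reject H0.


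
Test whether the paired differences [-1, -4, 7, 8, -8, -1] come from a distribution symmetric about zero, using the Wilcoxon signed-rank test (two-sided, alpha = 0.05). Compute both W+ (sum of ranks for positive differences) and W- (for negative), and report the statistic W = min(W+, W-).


Step 1: Drop any zero differences (none here) and take |d_i|.
|d| = [1, 4, 7, 8, 8, 1]
Step 2: Midrank |d_i| (ties get averaged ranks).
ranks: |1|->1.5, |4|->3, |7|->4, |8|->5.5, |8|->5.5, |1|->1.5
Step 3: Attach original signs; sum ranks with positive sign and with negative sign.
W+ = 4 + 5.5 = 9.5
W- = 1.5 + 3 + 5.5 + 1.5 = 11.5
(Check: W+ + W- = 21 should equal n(n+1)/2 = 21.)
Step 4: Test statistic W = min(W+, W-) = 9.5.
Step 5: Ties in |d|, so use the tie-corrected normal approximation.
        E[W] = n(n+1)/4 = 6*7/4 = 10.5.
        Tie groups: |d|=1 (t=2), |d|=8 (t=2); sum(t^3 - t) = 12.
        Var[W] = n(n+1)(2n+1)/24 - sum(t^3-t)/48 = 546/24 - 12/48 = 22.5.
        z = (W - E[W]) / sqrt(Var[W]) = (9.5 - 10.5) / 4.7434 = -0.2108.
        Two-sided p = 2*Phi(z) = 0.833029.
Step 6: alpha = 0.05. fail to reject H0.

W+ = 9.5, W- = 11.5, W = min = 9.5, p = 0.833029, fail to reject H0.


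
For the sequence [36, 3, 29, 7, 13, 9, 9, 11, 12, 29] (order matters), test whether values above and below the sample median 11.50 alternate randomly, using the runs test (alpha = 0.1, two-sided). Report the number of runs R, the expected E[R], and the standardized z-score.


Step 1: Compute median = 11.50; label A = above, B = below.
Labels in order: ABABABBBAA  (n_A = 5, n_B = 5)
Step 2: Count runs R = 7.
Step 3: Under H0 (random ordering), E[R] = 2*n_A*n_B/(n_A+n_B) + 1 = 2*5*5/10 + 1 = 6.0000.
        Var[R] = 2*n_A*n_B*(2*n_A*n_B - n_A - n_B) / ((n_A+n_B)^2 * (n_A+n_B-1)) = 2000/900 = 2.2222.
        SD[R] = 1.4907.
Step 4: Continuity-corrected z = (R - 0.5 - E[R]) / SD[R] = (7 - 0.5 - 6.0000) / 1.4907 = 0.3354.
Step 5: Two-sided p-value via normal approximation = 2*(1 - Phi(|z|)) = 0.737316.
Step 6: alpha = 0.1. fail to reject H0.

R = 7, z = 0.3354, p = 0.737316, fail to reject H0.


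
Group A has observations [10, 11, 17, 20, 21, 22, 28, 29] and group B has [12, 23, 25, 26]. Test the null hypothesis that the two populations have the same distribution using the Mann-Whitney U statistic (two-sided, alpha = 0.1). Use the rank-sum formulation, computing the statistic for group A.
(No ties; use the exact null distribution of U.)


Step 1: Combine and sort all 12 observations; assign midranks.
sorted (value, group): (10,X), (11,X), (12,Y), (17,X), (20,X), (21,X), (22,X), (23,Y), (25,Y), (26,Y), (28,X), (29,X)
ranks: 10->1, 11->2, 12->3, 17->4, 20->5, 21->6, 22->7, 23->8, 25->9, 26->10, 28->11, 29->12
Step 2: Rank sum for X: R1 = 1 + 2 + 4 + 5 + 6 + 7 + 11 + 12 = 48.
Step 3: U_X = R1 - n1(n1+1)/2 = 48 - 8*9/2 = 48 - 36 = 12.
       U_Y = n1*n2 - U_X = 32 - 12 = 20.
Step 4: No ties, so the exact null distribution of U (based on enumerating the C(12,8) = 495 equally likely rank assignments) gives the two-sided p-value.
Step 5: p-value = 0.569697; compare to alpha = 0.1. fail to reject H0.

U_X = 12, p = 0.569697, fail to reject H0 at alpha = 0.1.


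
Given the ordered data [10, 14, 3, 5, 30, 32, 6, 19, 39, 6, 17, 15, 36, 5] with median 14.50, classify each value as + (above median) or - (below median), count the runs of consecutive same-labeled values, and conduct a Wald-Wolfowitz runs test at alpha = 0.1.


Step 1: Compute median = 14.50; label A = above, B = below.
Labels in order: BBBBAABAABAAAB  (n_A = 7, n_B = 7)
Step 2: Count runs R = 7.
Step 3: Under H0 (random ordering), E[R] = 2*n_A*n_B/(n_A+n_B) + 1 = 2*7*7/14 + 1 = 8.0000.
        Var[R] = 2*n_A*n_B*(2*n_A*n_B - n_A - n_B) / ((n_A+n_B)^2 * (n_A+n_B-1)) = 8232/2548 = 3.2308.
        SD[R] = 1.7974.
Step 4: Continuity-corrected z = (R + 0.5 - E[R]) / SD[R] = (7 + 0.5 - 8.0000) / 1.7974 = -0.2782.
Step 5: Two-sided p-value via normal approximation = 2*(1 - Phi(|z|)) = 0.780879.
Step 6: alpha = 0.1. fail to reject H0.

R = 7, z = -0.2782, p = 0.780879, fail to reject H0.


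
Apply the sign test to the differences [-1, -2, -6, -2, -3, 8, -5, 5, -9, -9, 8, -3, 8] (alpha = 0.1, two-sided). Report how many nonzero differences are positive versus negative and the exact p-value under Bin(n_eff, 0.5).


Step 1: Discard zero differences. Original n = 13; n_eff = number of nonzero differences = 13.
Nonzero differences (with sign): -1, -2, -6, -2, -3, +8, -5, +5, -9, -9, +8, -3, +8
Step 2: Count signs: positive = 4, negative = 9.
Step 3: Under H0: P(positive) = 0.5, so the number of positives S ~ Bin(13, 0.5).
Step 4: Two-sided exact p-value = sum of Bin(13,0.5) probabilities at or below the observed probability = 0.266846.
Step 5: alpha = 0.1. fail to reject H0.

n_eff = 13, pos = 4, neg = 9, p = 0.266846, fail to reject H0.


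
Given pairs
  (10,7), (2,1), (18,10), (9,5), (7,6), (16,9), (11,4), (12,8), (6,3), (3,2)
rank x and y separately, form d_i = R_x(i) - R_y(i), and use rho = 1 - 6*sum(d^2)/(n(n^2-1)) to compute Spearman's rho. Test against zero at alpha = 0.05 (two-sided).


Step 1: Rank x and y separately (midranks; no ties here).
rank(x): 10->6, 2->1, 18->10, 9->5, 7->4, 16->9, 11->7, 12->8, 6->3, 3->2
rank(y): 7->7, 1->1, 10->10, 5->5, 6->6, 9->9, 4->4, 8->8, 3->3, 2->2
Step 2: d_i = R_x(i) - R_y(i); compute d_i^2.
  (6-7)^2=1, (1-1)^2=0, (10-10)^2=0, (5-5)^2=0, (4-6)^2=4, (9-9)^2=0, (7-4)^2=9, (8-8)^2=0, (3-3)^2=0, (2-2)^2=0
sum(d^2) = 14.
Step 3: rho = 1 - 6*14 / (10*(10^2 - 1)) = 1 - 84/990 = 0.915152.
Step 4: Under H0, t = rho * sqrt((n-2)/(1-rho^2)) = 6.4212 ~ t(8).
Step 5: Two-sided p-value from the t-distribution with 8 df = 0.000204.
Step 6: alpha = 0.05. reject H0.

rho = 0.9152, p = 0.000204, reject H0 at alpha = 0.05.


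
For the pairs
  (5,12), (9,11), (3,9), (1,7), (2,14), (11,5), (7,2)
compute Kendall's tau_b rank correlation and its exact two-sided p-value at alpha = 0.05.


Step 1: Enumerate the 21 unordered pairs (i,j) with i<j and classify each by sign(x_j-x_i) * sign(y_j-y_i).
  (1,2):dx=+4,dy=-1->D; (1,3):dx=-2,dy=-3->C; (1,4):dx=-4,dy=-5->C; (1,5):dx=-3,dy=+2->D
  (1,6):dx=+6,dy=-7->D; (1,7):dx=+2,dy=-10->D; (2,3):dx=-6,dy=-2->C; (2,4):dx=-8,dy=-4->C
  (2,5):dx=-7,dy=+3->D; (2,6):dx=+2,dy=-6->D; (2,7):dx=-2,dy=-9->C; (3,4):dx=-2,dy=-2->C
  (3,5):dx=-1,dy=+5->D; (3,6):dx=+8,dy=-4->D; (3,7):dx=+4,dy=-7->D; (4,5):dx=+1,dy=+7->C
  (4,6):dx=+10,dy=-2->D; (4,7):dx=+6,dy=-5->D; (5,6):dx=+9,dy=-9->D; (5,7):dx=+5,dy=-12->D
  (6,7):dx=-4,dy=-3->C
Step 2: C = 8, D = 13, total pairs = 21.
Step 3: tau = (C - D)/(n(n-1)/2) = (8 - 13)/21 = -0.238095.
Step 4: Exact two-sided p-value (enumerate n! = 5040 permutations of y under H0): p = 0.561905.
Step 5: alpha = 0.05. fail to reject H0.

tau_b = -0.2381 (C=8, D=13), p = 0.561905, fail to reject H0.


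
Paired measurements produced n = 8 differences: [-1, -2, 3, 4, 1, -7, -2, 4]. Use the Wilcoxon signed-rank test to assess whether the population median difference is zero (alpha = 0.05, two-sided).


Step 1: Drop any zero differences (none here) and take |d_i|.
|d| = [1, 2, 3, 4, 1, 7, 2, 4]
Step 2: Midrank |d_i| (ties get averaged ranks).
ranks: |1|->1.5, |2|->3.5, |3|->5, |4|->6.5, |1|->1.5, |7|->8, |2|->3.5, |4|->6.5
Step 3: Attach original signs; sum ranks with positive sign and with negative sign.
W+ = 5 + 6.5 + 1.5 + 6.5 = 19.5
W- = 1.5 + 3.5 + 8 + 3.5 = 16.5
(Check: W+ + W- = 36 should equal n(n+1)/2 = 36.)
Step 4: Test statistic W = min(W+, W-) = 16.5.
Step 5: Ties in |d|, so use the tie-corrected normal approximation.
        E[W] = n(n+1)/4 = 8*9/4 = 18.
        Tie groups: |d|=1 (t=2), |d|=2 (t=2), |d|=4 (t=2); sum(t^3 - t) = 18.
        Var[W] = n(n+1)(2n+1)/24 - sum(t^3-t)/48 = 1224/24 - 18/48 = 50.625.
        z = (W - E[W]) / sqrt(Var[W]) = (16.5 - 18) / 7.1151 = -0.2108.
        Two-sided p = 2*Phi(z) = 0.833029.
Step 6: alpha = 0.05. fail to reject H0.

W+ = 19.5, W- = 16.5, W = min = 16.5, p = 0.833029, fail to reject H0.


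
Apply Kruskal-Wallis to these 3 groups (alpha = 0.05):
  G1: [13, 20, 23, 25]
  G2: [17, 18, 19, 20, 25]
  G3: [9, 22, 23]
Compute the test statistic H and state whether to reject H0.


Step 1: Combine all N = 12 observations and assign midranks.
sorted (value, group, rank): (9,G3,1), (13,G1,2), (17,G2,3), (18,G2,4), (19,G2,5), (20,G1,6.5), (20,G2,6.5), (22,G3,8), (23,G1,9.5), (23,G3,9.5), (25,G1,11.5), (25,G2,11.5)
Step 2: Sum ranks within each group.
R_1 = 29.5 (n_1 = 4)
R_2 = 30 (n_2 = 5)
R_3 = 18.5 (n_3 = 3)
Step 3: H = 12/(N(N+1)) * sum(R_i^2/n_i) - 3(N+1)
     = 12/(12*13) * (29.5^2/4 + 30^2/5 + 18.5^2/3) - 3*13
     = 0.076923 * 511.646 - 39
     = 0.357372.
Step 4: Ties present; correction factor C = 1 - 18/(12^3 - 12) = 0.989510. Corrected H = 0.357372 / 0.989510 = 0.361160.
Step 5: Under H0, H ~ chi^2(2); p-value = 0.834786.
Step 6: alpha = 0.05. fail to reject H0.

H = 0.3612, df = 2, p = 0.834786, fail to reject H0.


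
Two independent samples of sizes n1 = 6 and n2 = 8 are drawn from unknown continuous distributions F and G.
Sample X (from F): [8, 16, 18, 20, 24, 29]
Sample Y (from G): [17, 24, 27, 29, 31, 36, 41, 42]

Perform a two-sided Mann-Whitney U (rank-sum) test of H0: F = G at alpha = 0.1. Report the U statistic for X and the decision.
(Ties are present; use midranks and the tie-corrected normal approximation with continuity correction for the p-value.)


Step 1: Combine and sort all 14 observations; assign midranks.
sorted (value, group): (8,X), (16,X), (17,Y), (18,X), (20,X), (24,X), (24,Y), (27,Y), (29,X), (29,Y), (31,Y), (36,Y), (41,Y), (42,Y)
ranks: 8->1, 16->2, 17->3, 18->4, 20->5, 24->6.5, 24->6.5, 27->8, 29->9.5, 29->9.5, 31->11, 36->12, 41->13, 42->14
Step 2: Rank sum for X: R1 = 1 + 2 + 4 + 5 + 6.5 + 9.5 = 28.
Step 3: U_X = R1 - n1(n1+1)/2 = 28 - 6*7/2 = 28 - 21 = 7.
       U_Y = n1*n2 - U_X = 48 - 7 = 41.
Step 4: Ties are present, so use the tie-corrected normal approximation (with continuity correction) for the p-value.
Step 5: p-value = 0.032774; compare to alpha = 0.1. reject H0.

U_X = 7, p = 0.032774, reject H0 at alpha = 0.1.


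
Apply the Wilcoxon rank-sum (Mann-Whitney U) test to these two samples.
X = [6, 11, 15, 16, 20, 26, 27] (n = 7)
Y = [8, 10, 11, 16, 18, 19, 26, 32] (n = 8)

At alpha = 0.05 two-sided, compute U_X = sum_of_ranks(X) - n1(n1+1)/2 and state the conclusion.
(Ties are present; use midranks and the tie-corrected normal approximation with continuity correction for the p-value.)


Step 1: Combine and sort all 15 observations; assign midranks.
sorted (value, group): (6,X), (8,Y), (10,Y), (11,X), (11,Y), (15,X), (16,X), (16,Y), (18,Y), (19,Y), (20,X), (26,X), (26,Y), (27,X), (32,Y)
ranks: 6->1, 8->2, 10->3, 11->4.5, 11->4.5, 15->6, 16->7.5, 16->7.5, 18->9, 19->10, 20->11, 26->12.5, 26->12.5, 27->14, 32->15
Step 2: Rank sum for X: R1 = 1 + 4.5 + 6 + 7.5 + 11 + 12.5 + 14 = 56.5.
Step 3: U_X = R1 - n1(n1+1)/2 = 56.5 - 7*8/2 = 56.5 - 28 = 28.5.
       U_Y = n1*n2 - U_X = 56 - 28.5 = 27.5.
Step 4: Ties are present, so use the tie-corrected normal approximation (with continuity correction) for the p-value.
Step 5: p-value = 1.000000; compare to alpha = 0.05. fail to reject H0.

U_X = 28.5, p = 1.000000, fail to reject H0 at alpha = 0.05.


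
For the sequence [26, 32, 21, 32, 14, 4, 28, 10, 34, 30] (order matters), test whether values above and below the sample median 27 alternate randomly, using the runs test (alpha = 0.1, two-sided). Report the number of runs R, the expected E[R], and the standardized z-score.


Step 1: Compute median = 27; label A = above, B = below.
Labels in order: BABABBABAA  (n_A = 5, n_B = 5)
Step 2: Count runs R = 8.
Step 3: Under H0 (random ordering), E[R] = 2*n_A*n_B/(n_A+n_B) + 1 = 2*5*5/10 + 1 = 6.0000.
        Var[R] = 2*n_A*n_B*(2*n_A*n_B - n_A - n_B) / ((n_A+n_B)^2 * (n_A+n_B-1)) = 2000/900 = 2.2222.
        SD[R] = 1.4907.
Step 4: Continuity-corrected z = (R - 0.5 - E[R]) / SD[R] = (8 - 0.5 - 6.0000) / 1.4907 = 1.0062.
Step 5: Two-sided p-value via normal approximation = 2*(1 - Phi(|z|)) = 0.314305.
Step 6: alpha = 0.1. fail to reject H0.

R = 8, z = 1.0062, p = 0.314305, fail to reject H0.
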